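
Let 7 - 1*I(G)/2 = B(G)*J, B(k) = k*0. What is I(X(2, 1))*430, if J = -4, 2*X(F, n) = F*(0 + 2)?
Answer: 6020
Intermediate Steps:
B(k) = 0
X(F, n) = F (X(F, n) = (F*(0 + 2))/2 = (F*2)/2 = (2*F)/2 = F)
I(G) = 14 (I(G) = 14 - 0*(-4) = 14 - 2*0 = 14 + 0 = 14)
I(X(2, 1))*430 = 14*430 = 6020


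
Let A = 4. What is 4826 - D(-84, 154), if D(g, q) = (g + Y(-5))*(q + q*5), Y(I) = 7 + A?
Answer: 72278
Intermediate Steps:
Y(I) = 11 (Y(I) = 7 + 4 = 11)
D(g, q) = 6*q*(11 + g) (D(g, q) = (g + 11)*(q + q*5) = (11 + g)*(q + 5*q) = (11 + g)*(6*q) = 6*q*(11 + g))
4826 - D(-84, 154) = 4826 - 6*154*(11 - 84) = 4826 - 6*154*(-73) = 4826 - 1*(-67452) = 4826 + 67452 = 72278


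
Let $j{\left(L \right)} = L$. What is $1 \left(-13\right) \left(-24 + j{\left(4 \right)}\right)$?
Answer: $260$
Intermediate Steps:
$1 \left(-13\right) \left(-24 + j{\left(4 \right)}\right) = 1 \left(-13\right) \left(-24 + 4\right) = \left(-13\right) \left(-20\right) = 260$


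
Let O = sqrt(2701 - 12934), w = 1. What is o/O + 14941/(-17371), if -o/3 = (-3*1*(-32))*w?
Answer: -14941/17371 + 32*I*sqrt(1137)/379 ≈ -0.86011 + 2.847*I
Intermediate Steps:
O = 3*I*sqrt(1137) (O = sqrt(-10233) = 3*I*sqrt(1137) ≈ 101.16*I)
o = -288 (o = -3*-3*1*(-32) = -3*(-3*(-32)) = -288 ≈ -288.00)
o/O + 14941/(-17371) = -288*(-I*sqrt(1137)/3411) + 14941/(-17371) = -(-32)*I*sqrt(1137)/379 + 14941*(-1/17371) = 32*I*sqrt(1137)/379 - 14941/17371 = -14941/17371 + 32*I*sqrt(1137)/379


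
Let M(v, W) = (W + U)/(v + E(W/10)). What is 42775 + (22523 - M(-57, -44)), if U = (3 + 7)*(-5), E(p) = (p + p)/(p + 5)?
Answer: 14038788/215 ≈ 65297.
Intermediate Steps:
E(p) = 2*p/(5 + p) (E(p) = (2*p)/(5 + p) = 2*p/(5 + p))
U = -50 (U = 10*(-5) = -50)
M(v, W) = (-50 + W)/(v + W/(5*(5 + W/10))) (M(v, W) = (W - 50)/(v + 2*(W/10)/(5 + W/10)) = (-50 + W)/(v + 2*(W*(⅒))/(5 + W*(⅒))) = (-50 + W)/(v + 2*(W/10)/(5 + W/10)) = (-50 + W)/(v + W/(5*(5 + W/10))))
42775 + (22523 - M(-57, -44)) = 42775 + (22523 - (-50 - 44)*(50 - 44)/(2*(-44) - 57*(50 - 44))) = 42775 + (22523 - (-94)*6/(-88 - 57*6)) = 42775 + (22523 - (-94)*6/(-88 - 342)) = 42775 + (22523 - (-94)*6/(-430)) = 42775 + (22523 - (-1)*(-94)*6/430) = 42775 + (22523 - 1*282/215) = 42775 + (22523 - 282/215) = 42775 + 4842163/215 = 14038788/215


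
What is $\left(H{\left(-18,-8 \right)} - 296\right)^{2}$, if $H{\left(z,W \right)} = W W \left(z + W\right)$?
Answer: $3841600$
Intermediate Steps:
$H{\left(z,W \right)} = W^{2} \left(W + z\right)$
$\left(H{\left(-18,-8 \right)} - 296\right)^{2} = \left(\left(-8\right)^{2} \left(-8 - 18\right) - 296\right)^{2} = \left(64 \left(-26\right) - 296\right)^{2} = \left(-1664 - 296\right)^{2} = \left(-1960\right)^{2} = 3841600$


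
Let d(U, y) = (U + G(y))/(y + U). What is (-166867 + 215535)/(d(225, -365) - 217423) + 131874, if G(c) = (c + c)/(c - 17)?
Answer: 19167636960208/145348359 ≈ 1.3187e+5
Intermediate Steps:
G(c) = 2*c/(-17 + c) (G(c) = (2*c)/(-17 + c) = 2*c/(-17 + c))
d(U, y) = (U + 2*y/(-17 + y))/(U + y) (d(U, y) = (U + 2*y/(-17 + y))/(y + U) = (U + 2*y/(-17 + y))/(U + y))
(-166867 + 215535)/(d(225, -365) - 217423) + 131874 = (-166867 + 215535)/((2*(-365) + 225*(-17 - 365))/((-17 - 365)*(225 - 365)) - 217423) + 131874 = 48668/((-730 + 225*(-382))/(-382*(-140)) - 217423) + 131874 = 48668/(-1/382*(-1/140)*(-730 - 85950) - 217423) + 131874 = 48668/(-1/382*(-1/140)*(-86680) - 217423) + 131874 = 48668/(-2167/1337 - 217423) + 131874 = 48668/(-290696718/1337) + 131874 = 48668*(-1337/290696718) + 131874 = -32534558/145348359 + 131874 = 19167636960208/145348359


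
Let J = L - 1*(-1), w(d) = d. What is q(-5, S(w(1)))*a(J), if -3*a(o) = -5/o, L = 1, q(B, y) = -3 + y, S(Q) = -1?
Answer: -10/3 ≈ -3.3333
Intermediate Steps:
J = 2 (J = 1 - 1*(-1) = 1 + 1 = 2)
a(o) = 5/(3*o) (a(o) = -(-5)/(3*o) = 5/(3*o))
q(-5, S(w(1)))*a(J) = (-3 - 1)*((5/3)/2) = -20/(3*2) = -4*⅚ = -10/3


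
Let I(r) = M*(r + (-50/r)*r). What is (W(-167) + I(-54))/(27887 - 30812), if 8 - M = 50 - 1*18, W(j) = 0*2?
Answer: -64/75 ≈ -0.85333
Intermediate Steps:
W(j) = 0
M = -24 (M = 8 - (50 - 1*18) = 8 - (50 - 18) = 8 - 1*32 = 8 - 32 = -24)
I(r) = 1200 - 24*r (I(r) = -24*(r + (-50/r)*r) = -24*(r - 50) = -24*(-50 + r) = 1200 - 24*r)
(W(-167) + I(-54))/(27887 - 30812) = (0 + (1200 - 24*(-54)))/(27887 - 30812) = (0 + (1200 + 1296))/(-2925) = (0 + 2496)*(-1/2925) = 2496*(-1/2925) = -64/75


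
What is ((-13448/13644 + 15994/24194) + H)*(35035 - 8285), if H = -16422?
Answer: -18126661195411750/41262867 ≈ -4.3930e+8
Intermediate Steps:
((-13448/13644 + 15994/24194) + H)*(35035 - 8285) = ((-13448/13644 + 15994/24194) - 16422)*(35035 - 8285) = ((-13448*1/13644 + 15994*(1/24194)) - 16422)*26750 = ((-3362/3411 + 7997/12097) - 16422)*26750 = (-13392347/41262867 - 16422)*26750 = -677632194221/41262867*26750 = -18126661195411750/41262867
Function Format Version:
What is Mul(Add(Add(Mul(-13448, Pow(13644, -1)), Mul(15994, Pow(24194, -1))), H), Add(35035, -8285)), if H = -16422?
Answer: Rational(-18126661195411750, 41262867) ≈ -4.3930e+8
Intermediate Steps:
Mul(Add(Add(Mul(-13448, Pow(13644, -1)), Mul(15994, Pow(24194, -1))), H), Add(35035, -8285)) = Mul(Add(Add(Mul(-13448, Pow(13644, -1)), Mul(15994, Pow(24194, -1))), -16422), Add(35035, -8285)) = Mul(Add(Add(Mul(-13448, Rational(1, 13644)), Mul(15994, Rational(1, 24194))), -16422), 26750) = Mul(Add(Add(Rational(-3362, 3411), Rational(7997, 12097)), -16422), 26750) = Mul(Add(Rational(-13392347, 41262867), -16422), 26750) = Mul(Rational(-677632194221, 41262867), 26750) = Rational(-18126661195411750, 41262867)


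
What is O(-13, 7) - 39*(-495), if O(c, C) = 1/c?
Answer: 250964/13 ≈ 19305.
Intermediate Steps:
O(-13, 7) - 39*(-495) = 1/(-13) - 39*(-495) = -1/13 + 19305 = 250964/13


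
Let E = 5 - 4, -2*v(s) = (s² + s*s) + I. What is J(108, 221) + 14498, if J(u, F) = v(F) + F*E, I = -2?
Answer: -34121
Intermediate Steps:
v(s) = 1 - s² (v(s) = -((s² + s*s) - 2)/2 = -((s² + s²) - 2)/2 = -(2*s² - 2)/2 = -(-2 + 2*s²)/2 = 1 - s²)
E = 1
J(u, F) = 1 + F - F² (J(u, F) = (1 - F²) + F*1 = (1 - F²) + F = 1 + F - F²)
J(108, 221) + 14498 = (1 + 221 - 1*221²) + 14498 = (1 + 221 - 1*48841) + 14498 = (1 + 221 - 48841) + 14498 = -48619 + 14498 = -34121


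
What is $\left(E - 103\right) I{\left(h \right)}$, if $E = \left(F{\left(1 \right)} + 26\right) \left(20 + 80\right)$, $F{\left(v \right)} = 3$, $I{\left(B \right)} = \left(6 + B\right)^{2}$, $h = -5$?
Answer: $2797$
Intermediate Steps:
$E = 2900$ ($E = \left(3 + 26\right) \left(20 + 80\right) = 29 \cdot 100 = 2900$)
$\left(E - 103\right) I{\left(h \right)} = \left(2900 - 103\right) \left(6 - 5\right)^{2} = 2797 \cdot 1^{2} = 2797 \cdot 1 = 2797$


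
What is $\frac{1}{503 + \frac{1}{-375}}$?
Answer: $\frac{375}{188624} \approx 0.0019881$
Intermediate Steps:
$\frac{1}{503 + \frac{1}{-375}} = \frac{1}{503 - \frac{1}{375}} = \frac{1}{\frac{188624}{375}} = \frac{375}{188624}$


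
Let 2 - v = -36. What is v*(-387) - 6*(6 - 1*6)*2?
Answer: -14706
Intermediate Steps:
v = 38 (v = 2 - 1*(-36) = 2 + 36 = 38)
v*(-387) - 6*(6 - 1*6)*2 = 38*(-387) - 6*(6 - 1*6)*2 = -14706 - 6*(6 - 6)*2 = -14706 - 6*0*2 = -14706 + 0*2 = -14706 + 0 = -14706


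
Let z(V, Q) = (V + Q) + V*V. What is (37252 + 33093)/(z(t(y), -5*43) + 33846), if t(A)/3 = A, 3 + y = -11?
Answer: 70345/35353 ≈ 1.9898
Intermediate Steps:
y = -14 (y = -3 - 11 = -14)
t(A) = 3*A
z(V, Q) = Q + V + V² (z(V, Q) = (Q + V) + V² = Q + V + V²)
(37252 + 33093)/(z(t(y), -5*43) + 33846) = (37252 + 33093)/((-5*43 + 3*(-14) + (3*(-14))²) + 33846) = 70345/((-215 - 42 + (-42)²) + 33846) = 70345/((-215 - 42 + 1764) + 33846) = 70345/(1507 + 33846) = 70345/35353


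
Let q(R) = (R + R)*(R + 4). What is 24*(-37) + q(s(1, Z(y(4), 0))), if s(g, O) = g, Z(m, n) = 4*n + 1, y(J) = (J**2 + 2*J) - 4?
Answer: -878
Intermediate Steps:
y(J) = -4 + J**2 + 2*J
Z(m, n) = 1 + 4*n
q(R) = 2*R*(4 + R) (q(R) = (2*R)*(4 + R) = 2*R*(4 + R))
24*(-37) + q(s(1, Z(y(4), 0))) = 24*(-37) + 2*1*(4 + 1) = -888 + 2*1*5 = -888 + 10 = -878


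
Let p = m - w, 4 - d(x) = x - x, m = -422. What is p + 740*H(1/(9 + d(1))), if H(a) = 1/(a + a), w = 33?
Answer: 4355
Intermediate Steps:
d(x) = 4 (d(x) = 4 - (x - x) = 4 - 1*0 = 4 + 0 = 4)
H(a) = 1/(2*a)
p = -455 (p = -422 - 1*33 = -422 - 33 = -455)
p + 740*H(1/(9 + d(1))) = -455 + 740*(1/(2*(1/(9 + 4)))) = -455 + 740*(1/(2*(1/13))) = -455 + 740*((½)*13) = -455 + 740*(13/2) = -455 + 4810 = 4355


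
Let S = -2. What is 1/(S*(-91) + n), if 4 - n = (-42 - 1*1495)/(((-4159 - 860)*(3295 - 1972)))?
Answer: 6640137/1235063945 ≈ 0.0053764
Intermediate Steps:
n = 26559011/6640137 (n = 4 - (-42 - 1*1495)/((-4159 - 860)*(3295 - 1972)) = 4 - (-42 - 1495)/((-5019*1323)) = 4 - (-1537)/(-6640137) = 4 - (-1537)*(-1)/6640137 = 4 - 1*1537/6640137 = 4 - 1537/6640137 = 26559011/6640137 ≈ 3.9998)
1/(S*(-91) + n) = 1/(-2*(-91) + 26559011/6640137) = 1/(182 + 26559011/6640137) = 1/(1235063945/6640137) = 6640137/1235063945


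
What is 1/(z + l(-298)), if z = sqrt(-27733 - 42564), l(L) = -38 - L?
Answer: 260/137897 - I*sqrt(70297)/137897 ≈ 0.0018855 - 0.0019227*I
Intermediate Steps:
z = I*sqrt(70297) (z = sqrt(-70297) = I*sqrt(70297) ≈ 265.14*I)
1/(z + l(-298)) = 1/(I*sqrt(70297) + (-38 - 1*(-298))) = 1/(I*sqrt(70297) + (-38 + 298)) = 1/(I*sqrt(70297) + 260) = 1/(260 + I*sqrt(70297))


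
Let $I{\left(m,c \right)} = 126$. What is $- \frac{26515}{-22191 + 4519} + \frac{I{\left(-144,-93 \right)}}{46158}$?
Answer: $\frac{29193001}{19421528} \approx 1.5031$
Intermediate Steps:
$- \frac{26515}{-22191 + 4519} + \frac{I{\left(-144,-93 \right)}}{46158} = - \frac{26515}{-22191 + 4519} + \frac{126}{46158} = - \frac{26515}{-17672} + 126 \cdot \frac{1}{46158} = \left(-26515\right) \left(- \frac{1}{17672}\right) + \frac{3}{1099} = \frac{26515}{17672} + \frac{3}{1099} = \frac{29193001}{19421528}$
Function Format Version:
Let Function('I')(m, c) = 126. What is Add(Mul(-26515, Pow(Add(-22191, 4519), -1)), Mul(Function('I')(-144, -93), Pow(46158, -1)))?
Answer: Rational(29193001, 19421528) ≈ 1.5031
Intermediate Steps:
Add(Mul(-26515, Pow(Add(-22191, 4519), -1)), Mul(Function('I')(-144, -93), Pow(46158, -1))) = Add(Mul(-26515, Pow(Add(-22191, 4519), -1)), Mul(126, Pow(46158, -1))) = Add(Mul(-26515, Pow(-17672, -1)), Mul(126, Rational(1, 46158))) = Add(Mul(-26515, Rational(-1, 17672)), Rational(3, 1099)) = Add(Rational(26515, 17672), Rational(3, 1099)) = Rational(29193001, 19421528)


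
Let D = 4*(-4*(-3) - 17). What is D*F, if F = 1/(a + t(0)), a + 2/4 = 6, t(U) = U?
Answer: -40/11 ≈ -3.6364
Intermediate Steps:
a = 11/2 (a = -½ + 6 = 11/2 ≈ 5.5000)
F = 2/11 (F = 1/(11/2 + 0) = 1/(11/2) = 2/11 ≈ 0.18182)
D = -20 (D = 4*(12 - 17) = 4*(-5) = -20)
D*F = -20*2/11 = -40/11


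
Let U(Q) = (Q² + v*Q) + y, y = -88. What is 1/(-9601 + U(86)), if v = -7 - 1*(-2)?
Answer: -1/2723 ≈ -0.00036724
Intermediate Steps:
v = -5 (v = -7 + 2 = -5)
U(Q) = -88 + Q² - 5*Q (U(Q) = (Q² - 5*Q) - 88 = -88 + Q² - 5*Q)
1/(-9601 + U(86)) = 1/(-9601 + (-88 + 86² - 5*86)) = 1/(-9601 + (-88 + 7396 - 430)) = 1/(-9601 + 6878) = 1/(-2723) = -1/2723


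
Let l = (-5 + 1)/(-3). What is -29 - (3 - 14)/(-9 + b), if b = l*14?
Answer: -808/29 ≈ -27.862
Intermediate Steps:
l = 4/3 (l = -4*(-⅓) = 4/3 ≈ 1.3333)
b = 56/3 (b = (4/3)*14 = 56/3 ≈ 18.667)
-29 - (3 - 14)/(-9 + b) = -29 - (3 - 14)/(-9 + 56/3) = -29 - (-11)/29/3 = -29 - (-11)*3/29 = -29 - 1*(-33/29) = -29 + 33/29 = -808/29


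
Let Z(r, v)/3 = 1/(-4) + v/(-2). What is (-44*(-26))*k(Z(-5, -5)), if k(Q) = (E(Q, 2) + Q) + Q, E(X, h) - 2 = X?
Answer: 25454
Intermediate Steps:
E(X, h) = 2 + X
Z(r, v) = -¾ - 3*v/2 (Z(r, v) = 3*(1/(-4) + v/(-2)) = 3*(1*(-¼) + v*(-½)) = 3*(-¼ - v/2) = -¾ - 3*v/2)
k(Q) = 2 + 3*Q (k(Q) = ((2 + Q) + Q) + Q = (2 + 2*Q) + Q = 2 + 3*Q)
(-44*(-26))*k(Z(-5, -5)) = (-44*(-26))*(2 + 3*(-¾ - 3/2*(-5))) = 1144*(2 + 3*(-¾ + 15/2)) = 1144*(2 + 3*(27/4)) = 1144*(2 + 81/4) = 1144*(89/4) = 25454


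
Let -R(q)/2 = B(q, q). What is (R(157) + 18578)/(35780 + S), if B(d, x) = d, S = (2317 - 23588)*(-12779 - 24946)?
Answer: 18264/802484255 ≈ 2.2759e-5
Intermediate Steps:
S = 802448475 (S = -21271*(-37725) = 802448475)
R(q) = -2*q
(R(157) + 18578)/(35780 + S) = (-2*157 + 18578)/(35780 + 802448475) = (-314 + 18578)/802484255 = 18264*(1/802484255) = 18264/802484255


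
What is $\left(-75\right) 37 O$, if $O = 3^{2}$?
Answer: $-24975$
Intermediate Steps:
$O = 9$
$\left(-75\right) 37 O = \left(-75\right) 37 \cdot 9 = \left(-2775\right) 9 = -24975$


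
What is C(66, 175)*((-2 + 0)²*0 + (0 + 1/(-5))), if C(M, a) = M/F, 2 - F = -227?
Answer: -66/1145 ≈ -0.057642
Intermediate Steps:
F = 229 (F = 2 - 1*(-227) = 2 + 227 = 229)
C(M, a) = M/229
C(66, 175)*((-2 + 0)²*0 + (0 + 1/(-5))) = ((1/229)*66)*((-2 + 0)²*0 + (0 + 1/(-5))) = 66*((-2)²*0 + (0 - ⅕))/229 = 66*(4*0 - ⅕)/229 = 66*(0 - ⅕)/229 = (66/229)*(-⅕) = -66/1145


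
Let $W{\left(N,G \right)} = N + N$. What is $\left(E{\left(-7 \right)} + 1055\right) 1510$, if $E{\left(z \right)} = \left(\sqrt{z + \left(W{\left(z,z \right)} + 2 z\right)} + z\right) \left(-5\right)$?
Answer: $1645900 - 7550 i \sqrt{35} \approx 1.6459 \cdot 10^{6} - 44666.0 i$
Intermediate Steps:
$W{\left(N,G \right)} = 2 N$
$E{\left(z \right)} = - 5 z - 5 \sqrt{5} \sqrt{z}$ ($E{\left(z \right)} = \left(\sqrt{z + \left(2 z + 2 z\right)} + z\right) \left(-5\right) = \left(\sqrt{z + 4 z} + z\right) \left(-5\right) = \left(\sqrt{5 z} + z\right) \left(-5\right) = \left(\sqrt{5} \sqrt{z} + z\right) \left(-5\right) = \left(z + \sqrt{5} \sqrt{z}\right) \left(-5\right) = - 5 z - 5 \sqrt{5} \sqrt{z}$)
$\left(E{\left(-7 \right)} + 1055\right) 1510 = \left(\left(\left(-5\right) \left(-7\right) - 5 \sqrt{5} \sqrt{-7}\right) + 1055\right) 1510 = \left(\left(35 - 5 \sqrt{5} i \sqrt{7}\right) + 1055\right) 1510 = \left(\left(35 - 5 i \sqrt{35}\right) + 1055\right) 1510 = \left(1090 - 5 i \sqrt{35}\right) 1510 = 1645900 - 7550 i \sqrt{35}$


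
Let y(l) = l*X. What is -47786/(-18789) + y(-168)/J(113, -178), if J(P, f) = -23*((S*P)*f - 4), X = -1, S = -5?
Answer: 6140373422/2414405289 ≈ 2.5432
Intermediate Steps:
y(l) = -l (y(l) = l*(-1) = -l)
J(P, f) = 92 + 115*P*f (J(P, f) = -23*((-5*P)*f - 4) = -23*(-5*P*f - 4) = -23*(-4 - 5*P*f) = 92 + 115*P*f)
-47786/(-18789) + y(-168)/J(113, -178) = -47786/(-18789) + (-1*(-168))/(92 + 115*113*(-178)) = -47786*(-1/18789) + 168/(92 - 2313110) = 47786/18789 + 168/(-2313018) = 47786/18789 + 168*(-1/2313018) = 47786/18789 - 28/385503 = 6140373422/2414405289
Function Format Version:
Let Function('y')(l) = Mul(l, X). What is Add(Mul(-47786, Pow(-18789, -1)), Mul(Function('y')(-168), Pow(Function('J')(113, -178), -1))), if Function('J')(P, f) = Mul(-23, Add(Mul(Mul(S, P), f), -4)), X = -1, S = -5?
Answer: Rational(6140373422, 2414405289) ≈ 2.5432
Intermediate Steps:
Function('y')(l) = Mul(-1, l) (Function('y')(l) = Mul(l, -1) = Mul(-1, l))
Function('J')(P, f) = Add(92, Mul(115, P, f)) (Function('J')(P, f) = Mul(-23, Add(Mul(Mul(-5, P), f), -4)) = Mul(-23, Add(Mul(-5, P, f), -4)) = Mul(-23, Add(-4, Mul(-5, P, f))) = Add(92, Mul(115, P, f)))
Add(Mul(-47786, Pow(-18789, -1)), Mul(Function('y')(-168), Pow(Function('J')(113, -178), -1))) = Add(Mul(-47786, Pow(-18789, -1)), Mul(Mul(-1, -168), Pow(Add(92, Mul(115, 113, -178)), -1))) = Add(Mul(-47786, Rational(-1, 18789)), Mul(168, Pow(Add(92, -2313110), -1))) = Add(Rational(47786, 18789), Mul(168, Pow(-2313018, -1))) = Add(Rational(47786, 18789), Mul(168, Rational(-1, 2313018))) = Add(Rational(47786, 18789), Rational(-28, 385503)) = Rational(6140373422, 2414405289)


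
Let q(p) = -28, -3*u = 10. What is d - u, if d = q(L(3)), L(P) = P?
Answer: -74/3 ≈ -24.667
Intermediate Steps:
u = -10/3 (u = -⅓*10 = -10/3 ≈ -3.3333)
d = -28
d - u = -28 - 1*(-10/3) = -28 + 10/3 = -74/3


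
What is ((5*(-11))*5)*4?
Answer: -1100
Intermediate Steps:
((5*(-11))*5)*4 = -55*5*4 = -275*4 = -1100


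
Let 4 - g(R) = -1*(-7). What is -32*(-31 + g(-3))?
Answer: 1088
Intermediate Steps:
g(R) = -3 (g(R) = 4 - (-1)*(-7) = 4 - 1*7 = 4 - 7 = -3)
-32*(-31 + g(-3)) = -32*(-31 - 3) = -32*(-34) = 1088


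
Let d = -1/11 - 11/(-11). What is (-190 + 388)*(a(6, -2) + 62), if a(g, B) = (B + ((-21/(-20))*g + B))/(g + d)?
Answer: 4689927/380 ≈ 12342.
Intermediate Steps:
d = 10/11 (d = -1*1/11 - 11*(-1/11) = -1/11 + 1 = 10/11 ≈ 0.90909)
a(g, B) = (2*B + 21*g/20)/(10/11 + g) (a(g, B) = (B + ((-21/(-20))*g + B))/(g + 10/11) = (B + ((-21*(-1/20))*g + B))/(10/11 + g) = (B + (21*g/20 + B))/(10/11 + g) = (B + (B + 21*g/20))/(10/11 + g) = (2*B + 21*g/20)/(10/11 + g))
(-190 + 388)*(a(6, -2) + 62) = (-190 + 388)*(11*(21*6 + 40*(-2))/(20*(10 + 11*6)) + 62) = 198*(11*(126 - 80)/(20*(10 + 66)) + 62) = 198*((11/20)*46/76 + 62) = 198*((11/20)*(1/76)*46 + 62) = 198*(253/760 + 62) = 198*(47373/760) = 4689927/380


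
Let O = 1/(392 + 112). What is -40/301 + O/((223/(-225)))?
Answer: -72435/536984 ≈ -0.13489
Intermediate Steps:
O = 1/504 ≈ 0.0019841
-40/301 + O/((223/(-225))) = -40/301 + 1/(504*((223/(-225)))) = -40*1/301 + 1/(504*((223*(-1/225)))) = -40/301 + 1/(504*(-223/225)) = -40/301 + (1/504)*(-225/223) = -40/301 - 25/12488 = -72435/536984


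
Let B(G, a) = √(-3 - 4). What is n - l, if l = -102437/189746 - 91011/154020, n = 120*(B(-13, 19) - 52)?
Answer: -30388158356809/4870779820 + 120*I*√7 ≈ -6238.9 + 317.49*I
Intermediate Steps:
B(G, a) = I*√7 (B(G, a) = √(-7) = I*√7)
n = -6240 + 120*I*√7 (n = 120*(I*√7 - 52) = 120*(-52 + I*√7) = -6240 + 120*I*√7 ≈ -6240.0 + 317.49*I)
l = -5507719991/4870779820 (l = -102437*1/189746 - 91011*1/154020 = -102437/189746 - 30337/51340 = -5507719991/4870779820 ≈ -1.1308)
n - l = (-6240 + 120*I*√7) - 1*(-5507719991/4870779820) = (-6240 + 120*I*√7) + 5507719991/4870779820 = -30388158356809/4870779820 + 120*I*√7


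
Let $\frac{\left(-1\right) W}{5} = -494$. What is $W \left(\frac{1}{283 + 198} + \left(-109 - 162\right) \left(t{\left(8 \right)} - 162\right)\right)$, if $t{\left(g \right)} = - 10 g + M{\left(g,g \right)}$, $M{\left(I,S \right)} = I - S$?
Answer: $\frac{5993539170}{37} \approx 1.6199 \cdot 10^{8}$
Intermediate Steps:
$t{\left(g \right)} = - 10 g$ ($t{\left(g \right)} = - 10 g + \left(g - g\right) = - 10 g + 0 = - 10 g$)
$W = 2470$ ($W = \left(-5\right) \left(-494\right) = 2470$)
$W \left(\frac{1}{283 + 198} + \left(-109 - 162\right) \left(t{\left(8 \right)} - 162\right)\right) = 2470 \left(\frac{1}{283 + 198} + \left(-109 - 162\right) \left(\left(-10\right) 8 - 162\right)\right) = 2470 \left(\frac{1}{481} - 271 \left(-80 - 162\right)\right) = 2470 \left(\frac{1}{481} - -65582\right) = 2470 \left(\frac{1}{481} + 65582\right) = 2470 \cdot \frac{31544943}{481} = \frac{5993539170}{37}$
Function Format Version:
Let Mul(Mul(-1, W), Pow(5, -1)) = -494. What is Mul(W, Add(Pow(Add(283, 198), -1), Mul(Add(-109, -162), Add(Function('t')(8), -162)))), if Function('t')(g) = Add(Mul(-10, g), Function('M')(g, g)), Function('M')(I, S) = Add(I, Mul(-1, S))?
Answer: Rational(5993539170, 37) ≈ 1.6199e+8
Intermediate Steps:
Function('t')(g) = Mul(-10, g) (Function('t')(g) = Add(Mul(-10, g), Add(g, Mul(-1, g))) = Add(Mul(-10, g), 0) = Mul(-10, g))
W = 2470 (W = Mul(-5, -494) = 2470)
Mul(W, Add(Pow(Add(283, 198), -1), Mul(Add(-109, -162), Add(Function('t')(8), -162)))) = Mul(2470, Add(Pow(Add(283, 198), -1), Mul(Add(-109, -162), Add(Mul(-10, 8), -162)))) = Mul(2470, Add(Pow(481, -1), Mul(-271, Add(-80, -162)))) = Mul(2470, Add(Rational(1, 481), Mul(-271, -242))) = Mul(2470, Add(Rational(1, 481), 65582)) = Mul(2470, Rational(31544943, 481)) = Rational(5993539170, 37)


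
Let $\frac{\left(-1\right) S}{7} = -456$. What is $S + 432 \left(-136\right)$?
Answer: $-55560$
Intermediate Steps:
$S = 3192$ ($S = \left(-7\right) \left(-456\right) = 3192$)
$S + 432 \left(-136\right) = 3192 + 432 \left(-136\right) = 3192 - 58752 = -55560$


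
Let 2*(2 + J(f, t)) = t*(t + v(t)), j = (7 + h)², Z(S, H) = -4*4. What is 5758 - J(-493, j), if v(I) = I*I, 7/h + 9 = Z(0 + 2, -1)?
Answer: -10084222691712/244140625 ≈ -41305.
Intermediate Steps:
Z(S, H) = -16
h = -7/25 (h = 7/(-9 - 16) = 7/(-25) = 7*(-1/25) = -7/25 ≈ -0.28000)
j = 28224/625 (j = (7 - 7/25)² = (168/25)² = 28224/625 ≈ 45.158)
v(I) = I²
J(f, t) = -2 + t*(t + t²)/2 (J(f, t) = -2 + (t*(t + t²))/2 = -2 + t*(t + t²)/2)
5758 - J(-493, j) = 5758 - (-2 + (28224/625)²/2 + (28224/625)³/2) = 5758 - (-2 + (½)*(796594176/390625) + (½)*(22483074023424/244140625)) = 5758 - (-2 + 398297088/390625 + 11241537011712/244140625) = 5758 - 1*11489984410462/244140625 = 5758 - 11489984410462/244140625 = -10084222691712/244140625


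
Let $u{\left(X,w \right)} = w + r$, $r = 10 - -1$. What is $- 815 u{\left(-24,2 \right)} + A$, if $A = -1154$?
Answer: $-11749$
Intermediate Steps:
$r = 11$ ($r = 10 + 1 = 11$)
$u{\left(X,w \right)} = 11 + w$ ($u{\left(X,w \right)} = w + 11 = 11 + w$)
$- 815 u{\left(-24,2 \right)} + A = - 815 \left(11 + 2\right) - 1154 = \left(-815\right) 13 - 1154 = -10595 - 1154 = -11749$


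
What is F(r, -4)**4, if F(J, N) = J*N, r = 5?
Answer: 160000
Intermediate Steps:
F(r, -4)**4 = (5*(-4))**4 = (-20)**4 = 160000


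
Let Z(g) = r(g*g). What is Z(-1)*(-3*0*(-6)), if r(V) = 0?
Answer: 0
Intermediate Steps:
Z(g) = 0
Z(-1)*(-3*0*(-6)) = 0*(-3*0*(-6)) = 0*(0*(-6)) = 0*0 = 0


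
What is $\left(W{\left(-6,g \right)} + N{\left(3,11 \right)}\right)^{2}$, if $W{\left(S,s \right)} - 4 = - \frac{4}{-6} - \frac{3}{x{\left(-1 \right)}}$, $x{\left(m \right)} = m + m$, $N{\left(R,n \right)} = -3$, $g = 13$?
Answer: $\frac{361}{36} \approx 10.028$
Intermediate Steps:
$x{\left(m \right)} = 2 m$
$W{\left(S,s \right)} = \frac{37}{6}$ ($W{\left(S,s \right)} = 4 - \left(- \frac{3}{2} - \frac{2}{3}\right) = 4 - \left(- \frac{2}{3} + \frac{3}{-2}\right) = 4 + \left(\frac{2}{3} - - \frac{3}{2}\right) = 4 + \left(\frac{2}{3} + \frac{3}{2}\right) = 4 + \frac{13}{6} = \frac{37}{6}$)
$\left(W{\left(-6,g \right)} + N{\left(3,11 \right)}\right)^{2} = \left(\frac{37}{6} - 3\right)^{2} = \left(\frac{19}{6}\right)^{2} = \frac{361}{36}$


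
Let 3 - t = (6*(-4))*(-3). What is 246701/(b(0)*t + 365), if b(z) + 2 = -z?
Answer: 246701/503 ≈ 490.46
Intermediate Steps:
b(z) = -2 - z
t = -69 (t = 3 - 6*(-4)*(-3) = 3 - (-24)*(-3) = 3 - 1*72 = 3 - 72 = -69)
246701/(b(0)*t + 365) = 246701/((-2 - 1*0)*(-69) + 365) = 246701/((-2 + 0)*(-69) + 365) = 246701/(-2*(-69) + 365) = 246701/(138 + 365) = 246701/503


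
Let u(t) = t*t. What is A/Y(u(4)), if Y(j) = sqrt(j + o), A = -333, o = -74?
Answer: 333*I*sqrt(58)/58 ≈ 43.725*I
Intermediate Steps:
u(t) = t**2
Y(j) = sqrt(-74 + j) (Y(j) = sqrt(j - 74) = sqrt(-74 + j))
A/Y(u(4)) = -333/sqrt(-74 + 4**2) = -333/sqrt(-74 + 16) = -333*(-I*sqrt(58)/58) = -(-333)*I*sqrt(58)/58 = 333*I*sqrt(58)/58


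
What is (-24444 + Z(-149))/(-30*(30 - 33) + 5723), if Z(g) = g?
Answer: -24593/5813 ≈ -4.2307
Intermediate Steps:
(-24444 + Z(-149))/(-30*(30 - 33) + 5723) = (-24444 - 149)/(-30*(30 - 33) + 5723) = -24593/(-30*(-3) + 5723) = -24593/(90 + 5723) = -24593/5813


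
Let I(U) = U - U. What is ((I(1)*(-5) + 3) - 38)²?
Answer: 1225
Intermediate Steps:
I(U) = 0
((I(1)*(-5) + 3) - 38)² = ((0*(-5) + 3) - 38)² = ((0 + 3) - 38)² = (3 - 38)² = (-35)² = 1225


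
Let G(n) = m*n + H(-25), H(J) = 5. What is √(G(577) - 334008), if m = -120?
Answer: I*√403243 ≈ 635.01*I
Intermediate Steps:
G(n) = 5 - 120*n (G(n) = -120*n + 5 = 5 - 120*n)
√(G(577) - 334008) = √((5 - 120*577) - 334008) = √((5 - 69240) - 334008) = √(-69235 - 334008) = √(-403243) = I*√403243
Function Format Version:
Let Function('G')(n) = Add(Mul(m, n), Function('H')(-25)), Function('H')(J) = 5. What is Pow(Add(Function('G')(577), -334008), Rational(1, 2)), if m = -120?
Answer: Mul(I, Pow(403243, Rational(1, 2))) ≈ Mul(635.01, I)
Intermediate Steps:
Function('G')(n) = Add(5, Mul(-120, n)) (Function('G')(n) = Add(Mul(-120, n), 5) = Add(5, Mul(-120, n)))
Pow(Add(Function('G')(577), -334008), Rational(1, 2)) = Pow(Add(Add(5, Mul(-120, 577)), -334008), Rational(1, 2)) = Pow(Add(Add(5, -69240), -334008), Rational(1, 2)) = Pow(Add(-69235, -334008), Rational(1, 2)) = Pow(-403243, Rational(1, 2)) = Mul(I, Pow(403243, Rational(1, 2)))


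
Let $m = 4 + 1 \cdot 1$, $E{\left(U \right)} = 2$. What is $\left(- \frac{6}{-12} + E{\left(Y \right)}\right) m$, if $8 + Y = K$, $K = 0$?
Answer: $\frac{25}{2} \approx 12.5$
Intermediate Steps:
$Y = -8$ ($Y = -8 + 0 = -8$)
$m = 5$ ($m = 4 + 1 = 5$)
$\left(- \frac{6}{-12} + E{\left(Y \right)}\right) m = \left(- \frac{6}{-12} + 2\right) 5 = \left(\left(-6\right) \left(- \frac{1}{12}\right) + 2\right) 5 = \left(\frac{1}{2} + 2\right) 5 = \frac{5}{2} \cdot 5 = \frac{25}{2}$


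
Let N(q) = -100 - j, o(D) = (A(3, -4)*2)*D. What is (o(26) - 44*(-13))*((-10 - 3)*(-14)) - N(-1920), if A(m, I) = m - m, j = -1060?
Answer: 103144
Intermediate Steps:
A(m, I) = 0
o(D) = 0 (o(D) = (0*2)*D = 0*D = 0)
N(q) = 960 (N(q) = -100 - 1*(-1060) = -100 + 1060 = 960)
(o(26) - 44*(-13))*((-10 - 3)*(-14)) - N(-1920) = (0 - 44*(-13))*((-10 - 3)*(-14)) - 1*960 = (0 + 572)*(-13*(-14)) - 960 = 572*182 - 960 = 104104 - 960 = 103144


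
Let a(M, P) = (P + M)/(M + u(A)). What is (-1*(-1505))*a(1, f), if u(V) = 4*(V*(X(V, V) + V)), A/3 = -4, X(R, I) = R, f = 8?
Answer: 13545/1153 ≈ 11.748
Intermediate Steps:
A = -12 (A = 3*(-4) = -12)
u(V) = 8*V**2 (u(V) = 4*(V*(V + V)) = 4*(V*(2*V)) = 4*(2*V**2) = 8*V**2)
a(M, P) = (M + P)/(1152 + M) (a(M, P) = (P + M)/(M + 8*(-12)**2) = (M + P)/(M + 8*144) = (M + P)/(M + 1152) = (M + P)/(1152 + M))
(-1*(-1505))*a(1, f) = (-1*(-1505))*((1 + 8)/(1152 + 1)) = 1505*(9/1153) = 13545/1153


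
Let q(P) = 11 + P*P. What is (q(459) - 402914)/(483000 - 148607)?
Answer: -192222/334393 ≈ -0.57484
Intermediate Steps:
q(P) = 11 + P**2
(q(459) - 402914)/(483000 - 148607) = ((11 + 459**2) - 402914)/(483000 - 148607) = ((11 + 210681) - 402914)/334393 = (210692 - 402914)*(1/334393) = -192222*1/334393 = -192222/334393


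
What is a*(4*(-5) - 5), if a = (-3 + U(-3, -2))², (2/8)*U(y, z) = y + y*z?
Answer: -2025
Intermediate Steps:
U(y, z) = 4*y + 4*y*z (U(y, z) = 4*(y + y*z) = 4*y + 4*y*z)
a = 81 (a = (-3 + 4*(-3)*(1 - 2))² = (-3 + 4*(-3)*(-1))² = (-3 + 12)² = 9² = 81)
a*(4*(-5) - 5) = 81*(4*(-5) - 5) = 81*(-20 - 5) = 81*(-25) = -2025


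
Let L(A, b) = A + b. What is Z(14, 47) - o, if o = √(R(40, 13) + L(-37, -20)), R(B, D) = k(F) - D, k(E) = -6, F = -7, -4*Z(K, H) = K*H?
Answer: -329/2 - 2*I*√19 ≈ -164.5 - 8.7178*I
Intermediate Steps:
Z(K, H) = -H*K/4 (Z(K, H) = -K*H/4 = -H*K/4)
R(B, D) = -6 - D
o = 2*I*√19 (o = √((-6 - 1*13) + (-37 - 20)) = √((-6 - 13) - 57) = √(-19 - 57) = √(-76) = 2*I*√19 ≈ 8.7178*I)
Z(14, 47) - o = -¼*47*14 - 2*I*√19 = -329/2 - 2*I*√19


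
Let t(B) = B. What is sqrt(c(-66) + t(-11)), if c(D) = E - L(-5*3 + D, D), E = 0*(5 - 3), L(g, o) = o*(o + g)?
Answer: I*sqrt(9713) ≈ 98.555*I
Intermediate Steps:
L(g, o) = o*(g + o)
E = 0 (E = 0*2 = 0)
c(D) = -D*(-15 + 2*D) (c(D) = 0 - D*((-5*3 + D) + D) = 0 - D*((-15 + D) + D) = 0 - D*(-15 + 2*D) = -D*(-15 + 2*D))
sqrt(c(-66) + t(-11)) = sqrt(-66*(15 - 2*(-66)) - 11) = sqrt(-66*(15 + 132) - 11) = sqrt(-66*147 - 11) = sqrt(-9702 - 11) = sqrt(-9713) = I*sqrt(9713)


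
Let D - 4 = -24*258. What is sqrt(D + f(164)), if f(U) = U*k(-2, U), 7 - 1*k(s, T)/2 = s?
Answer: 2*I*sqrt(809) ≈ 56.886*I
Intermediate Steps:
k(s, T) = 14 - 2*s
f(U) = 18*U (f(U) = U*(14 - 2*(-2)) = U*(14 + 4) = U*18 = 18*U)
D = -6188 (D = 4 - 24*258 = 4 - 6192 = -6188)
sqrt(D + f(164)) = sqrt(-6188 + 18*164) = sqrt(-6188 + 2952) = sqrt(-3236) = 2*I*sqrt(809)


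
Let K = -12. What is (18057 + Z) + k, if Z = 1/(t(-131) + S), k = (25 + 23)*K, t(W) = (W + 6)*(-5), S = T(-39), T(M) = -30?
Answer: 10401196/595 ≈ 17481.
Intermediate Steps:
S = -30
t(W) = -30 - 5*W (t(W) = (6 + W)*(-5) = -30 - 5*W)
k = -576 (k = (25 + 23)*(-12) = 48*(-12) = -576)
Z = 1/595 (Z = 1/((-30 - 5*(-131)) - 30) = 1/((-30 + 655) - 30) = 1/(625 - 30) = 1/595 ≈ 0.0016807)
(18057 + Z) + k = (18057 + 1/595) - 576 = 10743916/595 - 576 = 10401196/595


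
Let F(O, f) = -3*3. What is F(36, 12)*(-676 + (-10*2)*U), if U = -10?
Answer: 4284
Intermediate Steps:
F(O, f) = -9
F(36, 12)*(-676 + (-10*2)*U) = -9*(-676 - 10*2*(-10)) = -9*(-676 - 20*(-10)) = -9*(-676 + 200) = -9*(-476) = 4284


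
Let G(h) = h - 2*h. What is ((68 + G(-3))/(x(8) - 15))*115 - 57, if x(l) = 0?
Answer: -1804/3 ≈ -601.33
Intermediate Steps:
G(h) = -h
((68 + G(-3))/(x(8) - 15))*115 - 57 = ((68 - 1*(-3))/(0 - 15))*115 - 57 = ((68 + 3)/(-15))*115 - 57 = (71*(-1/15))*115 - 57 = -71/15*115 - 57 = -1633/3 - 57 = -1804/3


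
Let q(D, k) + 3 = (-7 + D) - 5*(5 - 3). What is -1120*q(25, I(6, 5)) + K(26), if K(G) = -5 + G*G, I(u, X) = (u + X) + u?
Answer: -4929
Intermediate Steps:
I(u, X) = X + 2*u (I(u, X) = (X + u) + u = X + 2*u)
q(D, k) = -20 + D (q(D, k) = -3 + ((-7 + D) - 5*(5 - 3)) = -3 + ((-7 + D) - 5*2) = -3 + ((-7 + D) - 10) = -3 + (-17 + D) = -20 + D)
K(G) = -5 + G**2
-1120*q(25, I(6, 5)) + K(26) = -1120*(-20 + 25) + (-5 + 26**2) = -1120*5 + (-5 + 676) = -5600 + 671 = -4929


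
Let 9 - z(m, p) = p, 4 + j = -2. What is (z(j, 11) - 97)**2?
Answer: 9801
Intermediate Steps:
j = -6 (j = -4 - 2 = -6)
z(m, p) = 9 - p
(z(j, 11) - 97)**2 = ((9 - 1*11) - 97)**2 = ((9 - 11) - 97)**2 = (-2 - 97)**2 = (-99)**2 = 9801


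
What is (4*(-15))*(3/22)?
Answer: -90/11 ≈ -8.1818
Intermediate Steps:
(4*(-15))*(3/22) = -180/22 = -60*3/22 = -90/11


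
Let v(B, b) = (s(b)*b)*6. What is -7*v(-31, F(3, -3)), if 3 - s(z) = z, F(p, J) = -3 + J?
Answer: 2268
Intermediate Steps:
s(z) = 3 - z
v(B, b) = 6*b*(3 - b) (v(B, b) = ((3 - b)*b)*6 = (b*(3 - b))*6 = 6*b*(3 - b))
-7*v(-31, F(3, -3)) = -42*(-3 - 3)*(3 - (-3 - 3)) = -42*(-6)*(3 - 1*(-6)) = -42*(-6)*(3 + 6) = -42*(-6)*9 = -7*(-324) = 2268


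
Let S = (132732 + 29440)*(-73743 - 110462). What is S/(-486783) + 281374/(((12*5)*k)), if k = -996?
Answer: 99170396285431/1616119560 ≈ 61363.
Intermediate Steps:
S = -29872893260 (S = 162172*(-184205) = -29872893260)
S/(-486783) + 281374/(((12*5)*k)) = -29872893260/(-486783) + 281374/(((12*5)*(-996))) = -29872893260*(-1/486783) + 281374/((60*(-996))) = 29872893260/486783 + 281374/(-59760) = 29872893260/486783 + 281374*(-1/59760) = 29872893260/486783 - 140687/29880 = 99170396285431/1616119560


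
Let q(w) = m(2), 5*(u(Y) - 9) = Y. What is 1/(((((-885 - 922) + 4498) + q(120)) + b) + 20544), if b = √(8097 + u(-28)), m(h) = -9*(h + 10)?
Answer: 115635/2674250143 - √202510/2674250143 ≈ 4.3072e-5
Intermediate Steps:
m(h) = -90 - 9*h (m(h) = -9*(10 + h) = -90 - 9*h)
u(Y) = 9 + Y/5
q(w) = -108 (q(w) = -90 - 9*2 = -90 - 18 = -108)
b = √202510/5 (b = √(8097 + (9 + (⅕)*(-28))) = √(8097 + (9 - 28/5)) = √(8097 + 17/5) = √(40502/5) = √202510/5 ≈ 90.002)
1/(((((-885 - 922) + 4498) + q(120)) + b) + 20544) = 1/(((((-885 - 922) + 4498) - 108) + √202510/5) + 20544) = 1/((((-1807 + 4498) - 108) + √202510/5) + 20544) = 1/(((2691 - 108) + √202510/5) + 20544) = 1/((2583 + √202510/5) + 20544) = 1/(23127 + √202510/5)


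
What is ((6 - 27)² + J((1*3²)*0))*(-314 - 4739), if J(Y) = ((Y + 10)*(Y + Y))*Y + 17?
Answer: -2314274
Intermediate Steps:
J(Y) = 17 + 2*Y²*(10 + Y) (J(Y) = ((10 + Y)*(2*Y))*Y + 17 = (2*Y*(10 + Y))*Y + 17 = 2*Y²*(10 + Y) + 17 = 17 + 2*Y²*(10 + Y))
((6 - 27)² + J((1*3²)*0))*(-314 - 4739) = ((6 - 27)² + (17 + 2*((1*3²)*0)³ + 20*((1*3²)*0)²))*(-314 - 4739) = ((-21)² + (17 + 2*((1*9)*0)³ + 20*((1*9)*0)²))*(-5053) = (441 + (17 + 2*(9*0)³ + 20*(9*0)²))*(-5053) = (441 + (17 + 2*0³ + 20*0²))*(-5053) = (441 + (17 + 2*0 + 20*0))*(-5053) = (441 + (17 + 0 + 0))*(-5053) = (441 + 17)*(-5053) = 458*(-5053) = -2314274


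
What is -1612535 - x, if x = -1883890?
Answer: 271355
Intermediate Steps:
-1612535 - x = -1612535 - 1*(-1883890) = -1612535 + 1883890 = 271355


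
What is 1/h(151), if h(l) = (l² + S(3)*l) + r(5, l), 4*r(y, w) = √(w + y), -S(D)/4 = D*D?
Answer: 69460/1206172861 - 2*√39/1206172861 ≈ 5.7577e-5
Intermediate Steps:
S(D) = -4*D² (S(D) = -4*D*D = -4*D²)
r(y, w) = √(w + y)/4
h(l) = l² - 36*l + √(5 + l)/4 (h(l) = (l² + (-4*3²)*l) + √(l + 5)/4 = (l² + (-4*9)*l) + √(5 + l)/4 = (l² - 36*l) + √(5 + l)/4 = l² - 36*l + √(5 + l)/4)
1/h(151) = 1/(151² - 36*151 + √(5 + 151)/4) = 1/(22801 - 5436 + √156/4) = 1/(22801 - 5436 + (2*√39)/4) = 1/(22801 - 5436 + √39/2) = 1/(17365 + √39/2)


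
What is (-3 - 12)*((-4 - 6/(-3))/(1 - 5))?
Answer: -15/2 ≈ -7.5000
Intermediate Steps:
(-3 - 12)*((-4 - 6/(-3))/(1 - 5)) = -15*(-4 - 6*(-⅓))/(-4) = -15*(-4 + 2)*(-1)/4 = -(-30)*(-1)/4 = -15*½ = -15/2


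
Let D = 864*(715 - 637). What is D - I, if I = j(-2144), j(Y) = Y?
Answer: 69536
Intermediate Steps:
I = -2144
D = 67392 (D = 864*78 = 67392)
D - I = 67392 - 1*(-2144) = 67392 + 2144 = 69536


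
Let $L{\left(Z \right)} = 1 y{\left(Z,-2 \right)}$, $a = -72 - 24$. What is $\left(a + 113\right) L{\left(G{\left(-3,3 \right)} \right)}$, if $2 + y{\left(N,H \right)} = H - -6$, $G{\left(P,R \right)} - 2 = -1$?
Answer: $34$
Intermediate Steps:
$G{\left(P,R \right)} = 1$ ($G{\left(P,R \right)} = 2 - 1 = 1$)
$y{\left(N,H \right)} = 4 + H$ ($y{\left(N,H \right)} = -2 + \left(H - -6\right) = -2 + \left(H + 6\right) = -2 + \left(6 + H\right) = 4 + H$)
$a = -96$ ($a = -72 - 24 = -96$)
$L{\left(Z \right)} = 2$ ($L{\left(Z \right)} = 1 \left(4 - 2\right) = 1 \cdot 2 = 2$)
$\left(a + 113\right) L{\left(G{\left(-3,3 \right)} \right)} = \left(-96 + 113\right) 2 = 17 \cdot 2 = 34$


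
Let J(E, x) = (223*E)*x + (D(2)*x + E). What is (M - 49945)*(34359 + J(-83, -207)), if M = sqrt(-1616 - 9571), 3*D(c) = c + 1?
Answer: -193059001240 + 11596296*I*sqrt(1243) ≈ -1.9306e+11 + 4.0884e+8*I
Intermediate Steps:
D(c) = 1/3 + c/3 (D(c) = (c + 1)/3 = (1 + c)/3 = 1/3 + c/3)
J(E, x) = E + x + 223*E*x (J(E, x) = (223*E)*x + ((1/3 + (1/3)*2)*x + E) = 223*E*x + ((1/3 + 2/3)*x + E) = 223*E*x + (1*x + E) = 223*E*x + (x + E) = 223*E*x + (E + x) = E + x + 223*E*x)
M = 3*I*sqrt(1243) (M = sqrt(-11187) = 3*I*sqrt(1243) ≈ 105.77*I)
(M - 49945)*(34359 + J(-83, -207)) = (3*I*sqrt(1243) - 49945)*(34359 + (-83 - 207 + 223*(-83)*(-207))) = (-49945 + 3*I*sqrt(1243))*(34359 + (-83 - 207 + 3831363)) = (-49945 + 3*I*sqrt(1243))*(34359 + 3831073) = (-49945 + 3*I*sqrt(1243))*3865432 = -193059001240 + 11596296*I*sqrt(1243)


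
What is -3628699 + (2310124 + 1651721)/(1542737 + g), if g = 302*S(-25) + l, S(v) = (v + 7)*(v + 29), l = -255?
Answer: -5518296498017/1520738 ≈ -3.6287e+6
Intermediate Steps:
S(v) = (7 + v)*(29 + v)
g = -21999 (g = 302*(203 + (-25)**2 + 36*(-25)) - 255 = 302*(203 + 625 - 900) - 255 = 302*(-72) - 255 = -21744 - 255 = -21999)
-3628699 + (2310124 + 1651721)/(1542737 + g) = -3628699 + (2310124 + 1651721)/(1542737 - 21999) = -3628699 + 3961845/1520738 = -5518296498017/1520738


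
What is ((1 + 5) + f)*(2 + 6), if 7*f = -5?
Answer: 296/7 ≈ 42.286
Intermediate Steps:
f = -5/7 (f = (⅐)*(-5) = -5/7 ≈ -0.71429)
((1 + 5) + f)*(2 + 6) = ((1 + 5) - 5/7)*(2 + 6) = (6 - 5/7)*8 = (37/7)*8 = 296/7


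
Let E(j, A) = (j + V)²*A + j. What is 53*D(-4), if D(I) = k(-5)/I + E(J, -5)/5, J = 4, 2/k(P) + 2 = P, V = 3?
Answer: -178557/70 ≈ -2550.8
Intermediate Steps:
k(P) = 2/(-2 + P)
E(j, A) = j + A*(3 + j)² (E(j, A) = (j + 3)²*A + j = (3 + j)²*A + j = A*(3 + j)² + j = j + A*(3 + j)²)
D(I) = -241/5 - 2/(7*I) (D(I) = (2/(-2 - 5))/I + (4 - 5*(3 + 4)²)/5 = (2/(-7))/I + (4 - 5*7²)*(⅕) = (2*(-⅐))/I + (4 - 5*49)*(⅕) = -2/(7*I) + (4 - 245)*(⅕) = -2/(7*I) - 241*⅕ = -2/(7*I) - 241/5 = -241/5 - 2/(7*I))
53*D(-4) = 53*((1/35)*(-10 - 1687*(-4))/(-4)) = 53*((1/35)*(-¼)*(-10 + 6748)) = 53*((1/35)*(-¼)*6738) = 53*(-3369/70) = -178557/70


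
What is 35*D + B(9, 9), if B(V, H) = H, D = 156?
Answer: 5469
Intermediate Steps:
35*D + B(9, 9) = 35*156 + 9 = 5460 + 9 = 5469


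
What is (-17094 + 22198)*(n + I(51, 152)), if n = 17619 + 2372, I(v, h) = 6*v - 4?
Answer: 103575472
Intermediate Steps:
I(v, h) = -4 + 6*v
n = 19991
(-17094 + 22198)*(n + I(51, 152)) = (-17094 + 22198)*(19991 + (-4 + 6*51)) = 5104*(19991 + (-4 + 306)) = 5104*(19991 + 302) = 5104*20293 = 103575472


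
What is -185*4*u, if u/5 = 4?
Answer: -14800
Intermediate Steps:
u = 20 (u = 5*4 = 20)
-185*4*u = -185*4*20 = -14800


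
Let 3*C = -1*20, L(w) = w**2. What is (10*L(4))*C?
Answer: -3200/3 ≈ -1066.7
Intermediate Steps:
C = -20/3 (C = (-1*20)/3 = (1/3)*(-20) = -20/3 ≈ -6.6667)
(10*L(4))*C = (10*4**2)*(-20/3) = (10*16)*(-20/3) = 160*(-20/3) = -3200/3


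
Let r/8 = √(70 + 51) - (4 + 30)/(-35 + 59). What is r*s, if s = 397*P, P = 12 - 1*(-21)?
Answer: 1004410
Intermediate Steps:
P = 33 (P = 12 + 21 = 33)
r = 230/3 (r = 8*(√(70 + 51) - (4 + 30)/(-35 + 59)) = 8*(√121 - 34/24) = 8*(11 - 34/24) = 8*(11 - 1*17/12) = 8*(11 - 17/12) = 8*(115/12) = 230/3 ≈ 76.667)
s = 13101 (s = 397*33 = 13101)
r*s = (230/3)*13101 = 1004410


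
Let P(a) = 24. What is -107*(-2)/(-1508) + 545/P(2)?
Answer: 204181/9048 ≈ 22.566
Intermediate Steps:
-107*(-2)/(-1508) + 545/P(2) = -107*(-2)/(-1508) + 545/24 = 214*(-1/1508) + 545*(1/24) = -107/754 + 545/24 = 204181/9048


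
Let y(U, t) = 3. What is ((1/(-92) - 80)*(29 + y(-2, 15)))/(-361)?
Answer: 58888/8303 ≈ 7.0924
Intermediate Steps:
((1/(-92) - 80)*(29 + y(-2, 15)))/(-361) = ((1/(-92) - 80)*(29 + 3))/(-361) = ((-1/92 - 80)*32)*(-1/361) = -7361/92*32*(-1/361) = -58888/23*(-1/361) = 58888/8303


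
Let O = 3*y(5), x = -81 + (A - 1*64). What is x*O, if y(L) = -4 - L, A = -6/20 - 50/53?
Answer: 2092743/530 ≈ 3948.6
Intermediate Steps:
A = -659/530 (A = -6*1/20 - 50*1/53 = -3/10 - 50/53 = -659/530 ≈ -1.2434)
x = -77509/530 (x = -81 + (-659/530 - 1*64) = -81 + (-659/530 - 64) = -81 - 34579/530 = -77509/530 ≈ -146.24)
O = -27 (O = 3*(-4 - 1*5) = 3*(-4 - 5) = 3*(-9) = -27)
x*O = -77509/530*(-27) = 2092743/530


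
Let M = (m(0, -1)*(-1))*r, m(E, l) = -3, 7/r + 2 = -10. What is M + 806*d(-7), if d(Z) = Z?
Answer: -22575/4 ≈ -5643.8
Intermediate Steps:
r = -7/12 (r = 7/(-2 - 10) = 7/(-12) = 7*(-1/12) = -7/12 ≈ -0.58333)
M = -7/4 (M = -3*(-1)*(-7/12) = 3*(-7/12) = -7/4 ≈ -1.7500)
M + 806*d(-7) = -7/4 + 806*(-7) = -7/4 - 5642 = -22575/4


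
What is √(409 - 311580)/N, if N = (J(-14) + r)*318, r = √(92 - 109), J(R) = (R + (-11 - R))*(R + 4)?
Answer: √311171/(318*(√17 - 110*I)) ≈ 0.0005969 + 0.015925*I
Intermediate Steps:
J(R) = -44 - 11*R (J(R) = -11*(4 + R) = -44 - 11*R)
r = I*√17 (r = √(-17) = I*√17 ≈ 4.1231*I)
N = 34980 + 318*I*√17 (N = ((-44 - 11*(-14)) + I*√17)*318 = ((-44 + 154) + I*√17)*318 = (110 + I*√17)*318 = 34980 + 318*I*√17 ≈ 34980.0 + 1311.1*I)
√(409 - 311580)/N = √(409 - 311580)/(34980 + 318*I*√17) = √(-311171)/(34980 + 318*I*√17) = (I*√311171)/(34980 + 318*I*√17) = I*√311171/(34980 + 318*I*√17)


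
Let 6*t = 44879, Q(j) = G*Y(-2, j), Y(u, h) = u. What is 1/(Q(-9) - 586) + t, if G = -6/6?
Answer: 13104665/1752 ≈ 7479.8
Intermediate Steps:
G = -1 (G = -6*1/6 = -1)
Q(j) = 2 (Q(j) = -1*(-2) = 2)
t = 44879/6 (t = (1/6)*44879 = 44879/6 ≈ 7479.8)
1/(Q(-9) - 586) + t = 1/(2 - 586) + 44879/6 = 1/(-584) + 44879/6 = -1/584 + 44879/6 = 13104665/1752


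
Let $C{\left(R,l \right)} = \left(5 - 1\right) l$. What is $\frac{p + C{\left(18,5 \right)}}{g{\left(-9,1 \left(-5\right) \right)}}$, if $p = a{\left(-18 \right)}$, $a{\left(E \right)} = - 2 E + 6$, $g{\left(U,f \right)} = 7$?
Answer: $\frac{62}{7} \approx 8.8571$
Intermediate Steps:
$a{\left(E \right)} = 6 - 2 E$
$C{\left(R,l \right)} = 4 l$
$p = 42$ ($p = 6 - -36 = 6 + 36 = 42$)
$\frac{p + C{\left(18,5 \right)}}{g{\left(-9,1 \left(-5\right) \right)}} = \frac{42 + 4 \cdot 5}{7} = \left(42 + 20\right) \frac{1}{7} = 62 \cdot \frac{1}{7} = \frac{62}{7}$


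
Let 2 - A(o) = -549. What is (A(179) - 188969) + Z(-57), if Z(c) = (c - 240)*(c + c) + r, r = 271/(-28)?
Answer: -4327951/28 ≈ -1.5457e+5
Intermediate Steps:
A(o) = 551 (A(o) = 2 - 1*(-549) = 2 + 549 = 551)
r = -271/28 (r = 271*(-1/28) = -271/28 ≈ -9.6786)
Z(c) = -271/28 + 2*c*(-240 + c) (Z(c) = (c - 240)*(c + c) - 271/28 = (-240 + c)*(2*c) - 271/28 = 2*c*(-240 + c) - 271/28 = -271/28 + 2*c*(-240 + c))
(A(179) - 188969) + Z(-57) = (551 - 188969) + (-271/28 - 480*(-57) + 2*(-57)²) = -188418 + (-271/28 + 27360 + 2*3249) = -188418 + (-271/28 + 27360 + 6498) = -188418 + 947753/28 = -4327951/28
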